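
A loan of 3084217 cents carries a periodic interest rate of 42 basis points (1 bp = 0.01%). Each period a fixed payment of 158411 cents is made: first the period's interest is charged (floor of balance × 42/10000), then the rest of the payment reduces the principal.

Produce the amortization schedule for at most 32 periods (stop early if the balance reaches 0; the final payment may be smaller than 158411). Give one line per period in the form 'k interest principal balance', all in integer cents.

1. interest=⌊3084217·42/10000⌋=12953; principal=158411-12953=145458; balance=3084217-145458=2938759
2. interest=⌊2938759·42/10000⌋=12342; principal=158411-12342=146069; balance=2938759-146069=2792690
3. interest=⌊2792690·42/10000⌋=11729; principal=158411-11729=146682; balance=2792690-146682=2646008
4. interest=⌊2646008·42/10000⌋=11113; principal=158411-11113=147298; balance=2646008-147298=2498710
5. interest=⌊2498710·42/10000⌋=10494; principal=158411-10494=147917; balance=2498710-147917=2350793
6. interest=⌊2350793·42/10000⌋=9873; principal=158411-9873=148538; balance=2350793-148538=2202255
7. interest=⌊2202255·42/10000⌋=9249; principal=158411-9249=149162; balance=2202255-149162=2053093
8. interest=⌊2053093·42/10000⌋=8622; principal=158411-8622=149789; balance=2053093-149789=1903304
9. interest=⌊1903304·42/10000⌋=7993; principal=158411-7993=150418; balance=1903304-150418=1752886
10. interest=⌊1752886·42/10000⌋=7362; principal=158411-7362=151049; balance=1752886-151049=1601837
11. interest=⌊1601837·42/10000⌋=6727; principal=158411-6727=151684; balance=1601837-151684=1450153
12. interest=⌊1450153·42/10000⌋=6090; principal=158411-6090=152321; balance=1450153-152321=1297832
13. interest=⌊1297832·42/10000⌋=5450; principal=158411-5450=152961; balance=1297832-152961=1144871
14. interest=⌊1144871·42/10000⌋=4808; principal=158411-4808=153603; balance=1144871-153603=991268
15. interest=⌊991268·42/10000⌋=4163; principal=158411-4163=154248; balance=991268-154248=837020
16. interest=⌊837020·42/10000⌋=3515; principal=158411-3515=154896; balance=837020-154896=682124
17. interest=⌊682124·42/10000⌋=2864; principal=158411-2864=155547; balance=682124-155547=526577
18. interest=⌊526577·42/10000⌋=2211; principal=158411-2211=156200; balance=526577-156200=370377
19. interest=⌊370377·42/10000⌋=1555; principal=158411-1555=156856; balance=370377-156856=213521
20. interest=⌊213521·42/10000⌋=896; principal=158411-896=157515; balance=213521-157515=56006
21. interest=⌊56006·42/10000⌋=235; principal=min(158411-235,56006)=56006; balance=56006-56006=0

1 12953 145458 2938759
2 12342 146069 2792690
3 11729 146682 2646008
4 11113 147298 2498710
5 10494 147917 2350793
6 9873 148538 2202255
7 9249 149162 2053093
8 8622 149789 1903304
9 7993 150418 1752886
10 7362 151049 1601837
11 6727 151684 1450153
12 6090 152321 1297832
13 5450 152961 1144871
14 4808 153603 991268
15 4163 154248 837020
16 3515 154896 682124
17 2864 155547 526577
18 2211 156200 370377
19 1555 156856 213521
20 896 157515 56006
21 235 56006 0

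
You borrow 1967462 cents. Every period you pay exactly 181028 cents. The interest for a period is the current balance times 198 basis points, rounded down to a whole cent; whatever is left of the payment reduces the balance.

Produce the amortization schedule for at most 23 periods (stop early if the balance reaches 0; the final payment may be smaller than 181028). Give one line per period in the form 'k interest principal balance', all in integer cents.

1. interest=⌊1967462·198/10000⌋=38955; principal=181028-38955=142073; balance=1967462-142073=1825389
2. interest=⌊1825389·198/10000⌋=36142; principal=181028-36142=144886; balance=1825389-144886=1680503
3. interest=⌊1680503·198/10000⌋=33273; principal=181028-33273=147755; balance=1680503-147755=1532748
4. interest=⌊1532748·198/10000⌋=30348; principal=181028-30348=150680; balance=1532748-150680=1382068
5. interest=⌊1382068·198/10000⌋=27364; principal=181028-27364=153664; balance=1382068-153664=1228404
6. interest=⌊1228404·198/10000⌋=24322; principal=181028-24322=156706; balance=1228404-156706=1071698
7. interest=⌊1071698·198/10000⌋=21219; principal=181028-21219=159809; balance=1071698-159809=911889
8. interest=⌊911889·198/10000⌋=18055; principal=181028-18055=162973; balance=911889-162973=748916
9. interest=⌊748916·198/10000⌋=14828; principal=181028-14828=166200; balance=748916-166200=582716
10. interest=⌊582716·198/10000⌋=11537; principal=181028-11537=169491; balance=582716-169491=413225
11. interest=⌊413225·198/10000⌋=8181; principal=181028-8181=172847; balance=413225-172847=240378
12. interest=⌊240378·198/10000⌋=4759; principal=181028-4759=176269; balance=240378-176269=64109
13. interest=⌊64109·198/10000⌋=1269; principal=min(181028-1269,64109)=64109; balance=64109-64109=0

1 38955 142073 1825389
2 36142 144886 1680503
3 33273 147755 1532748
4 30348 150680 1382068
5 27364 153664 1228404
6 24322 156706 1071698
7 21219 159809 911889
8 18055 162973 748916
9 14828 166200 582716
10 11537 169491 413225
11 8181 172847 240378
12 4759 176269 64109
13 1269 64109 0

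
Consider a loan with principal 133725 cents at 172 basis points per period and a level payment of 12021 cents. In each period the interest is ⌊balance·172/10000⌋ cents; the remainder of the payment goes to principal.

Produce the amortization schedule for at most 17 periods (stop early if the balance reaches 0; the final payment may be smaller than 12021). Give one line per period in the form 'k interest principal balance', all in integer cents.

1. interest=⌊133725·172/10000⌋=2300; principal=12021-2300=9721; balance=133725-9721=124004
2. interest=⌊124004·172/10000⌋=2132; principal=12021-2132=9889; balance=124004-9889=114115
3. interest=⌊114115·172/10000⌋=1962; principal=12021-1962=10059; balance=114115-10059=104056
4. interest=⌊104056·172/10000⌋=1789; principal=12021-1789=10232; balance=104056-10232=93824
5. interest=⌊93824·172/10000⌋=1613; principal=12021-1613=10408; balance=93824-10408=83416
6. interest=⌊83416·172/10000⌋=1434; principal=12021-1434=10587; balance=83416-10587=72829
7. interest=⌊72829·172/10000⌋=1252; principal=12021-1252=10769; balance=72829-10769=62060
8. interest=⌊62060·172/10000⌋=1067; principal=12021-1067=10954; balance=62060-10954=51106
9. interest=⌊51106·172/10000⌋=879; principal=12021-879=11142; balance=51106-11142=39964
10. interest=⌊39964·172/10000⌋=687; principal=12021-687=11334; balance=39964-11334=28630
11. interest=⌊28630·172/10000⌋=492; principal=12021-492=11529; balance=28630-11529=17101
12. interest=⌊17101·172/10000⌋=294; principal=12021-294=11727; balance=17101-11727=5374
13. interest=⌊5374·172/10000⌋=92; principal=min(12021-92,5374)=5374; balance=5374-5374=0

1 2300 9721 124004
2 2132 9889 114115
3 1962 10059 104056
4 1789 10232 93824
5 1613 10408 83416
6 1434 10587 72829
7 1252 10769 62060
8 1067 10954 51106
9 879 11142 39964
10 687 11334 28630
11 492 11529 17101
12 294 11727 5374
13 92 5374 0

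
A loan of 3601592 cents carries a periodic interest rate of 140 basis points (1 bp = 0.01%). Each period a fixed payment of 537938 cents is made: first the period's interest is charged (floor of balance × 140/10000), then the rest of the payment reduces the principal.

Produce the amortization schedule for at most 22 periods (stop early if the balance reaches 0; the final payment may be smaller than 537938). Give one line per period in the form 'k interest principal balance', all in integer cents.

1 50422 487516 3114076
2 43597 494341 2619735
3 36676 501262 2118473
4 29658 508280 1610193
5 22542 515396 1094797
6 15327 522611 572186
7 8010 529928 42258
8 591 42258 0

1. interest=⌊3601592·140/10000⌋=50422; principal=537938-50422=487516; balance=3601592-487516=3114076
2. interest=⌊3114076·140/10000⌋=43597; principal=537938-43597=494341; balance=3114076-494341=2619735
3. interest=⌊2619735·140/10000⌋=36676; principal=537938-36676=501262; balance=2619735-501262=2118473
4. interest=⌊2118473·140/10000⌋=29658; principal=537938-29658=508280; balance=2118473-508280=1610193
5. interest=⌊1610193·140/10000⌋=22542; principal=537938-22542=515396; balance=1610193-515396=1094797
6. interest=⌊1094797·140/10000⌋=15327; principal=537938-15327=522611; balance=1094797-522611=572186
7. interest=⌊572186·140/10000⌋=8010; principal=537938-8010=529928; balance=572186-529928=42258
8. interest=⌊42258·140/10000⌋=591; principal=min(537938-591,42258)=42258; balance=42258-42258=0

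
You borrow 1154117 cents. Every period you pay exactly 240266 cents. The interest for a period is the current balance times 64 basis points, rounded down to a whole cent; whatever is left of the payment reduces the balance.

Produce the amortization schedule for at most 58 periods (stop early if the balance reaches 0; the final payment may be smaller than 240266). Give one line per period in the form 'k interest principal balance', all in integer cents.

1 7386 232880 921237
2 5895 234371 686866
3 4395 235871 450995
4 2886 237380 213615
5 1367 213615 0

1. interest=⌊1154117·64/10000⌋=7386; principal=240266-7386=232880; balance=1154117-232880=921237
2. interest=⌊921237·64/10000⌋=5895; principal=240266-5895=234371; balance=921237-234371=686866
3. interest=⌊686866·64/10000⌋=4395; principal=240266-4395=235871; balance=686866-235871=450995
4. interest=⌊450995·64/10000⌋=2886; principal=240266-2886=237380; balance=450995-237380=213615
5. interest=⌊213615·64/10000⌋=1367; principal=min(240266-1367,213615)=213615; balance=213615-213615=0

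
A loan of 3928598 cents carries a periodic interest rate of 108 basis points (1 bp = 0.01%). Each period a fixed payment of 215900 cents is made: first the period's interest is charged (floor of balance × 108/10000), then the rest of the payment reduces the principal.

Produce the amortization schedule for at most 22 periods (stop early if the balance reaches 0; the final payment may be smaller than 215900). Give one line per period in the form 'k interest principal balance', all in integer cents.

1. interest=⌊3928598·108/10000⌋=42428; principal=215900-42428=173472; balance=3928598-173472=3755126
2. interest=⌊3755126·108/10000⌋=40555; principal=215900-40555=175345; balance=3755126-175345=3579781
3. interest=⌊3579781·108/10000⌋=38661; principal=215900-38661=177239; balance=3579781-177239=3402542
4. interest=⌊3402542·108/10000⌋=36747; principal=215900-36747=179153; balance=3402542-179153=3223389
5. interest=⌊3223389·108/10000⌋=34812; principal=215900-34812=181088; balance=3223389-181088=3042301
6. interest=⌊3042301·108/10000⌋=32856; principal=215900-32856=183044; balance=3042301-183044=2859257
7. interest=⌊2859257·108/10000⌋=30879; principal=215900-30879=185021; balance=2859257-185021=2674236
8. interest=⌊2674236·108/10000⌋=28881; principal=215900-28881=187019; balance=2674236-187019=2487217
9. interest=⌊2487217·108/10000⌋=26861; principal=215900-26861=189039; balance=2487217-189039=2298178
10. interest=⌊2298178·108/10000⌋=24820; principal=215900-24820=191080; balance=2298178-191080=2107098
11. interest=⌊2107098·108/10000⌋=22756; principal=215900-22756=193144; balance=2107098-193144=1913954
12. interest=⌊1913954·108/10000⌋=20670; principal=215900-20670=195230; balance=1913954-195230=1718724
13. interest=⌊1718724·108/10000⌋=18562; principal=215900-18562=197338; balance=1718724-197338=1521386
14. interest=⌊1521386·108/10000⌋=16430; principal=215900-16430=199470; balance=1521386-199470=1321916
15. interest=⌊1321916·108/10000⌋=14276; principal=215900-14276=201624; balance=1321916-201624=1120292
16. interest=⌊1120292·108/10000⌋=12099; principal=215900-12099=203801; balance=1120292-203801=916491
17. interest=⌊916491·108/10000⌋=9898; principal=215900-9898=206002; balance=916491-206002=710489
18. interest=⌊710489·108/10000⌋=7673; principal=215900-7673=208227; balance=710489-208227=502262
19. interest=⌊502262·108/10000⌋=5424; principal=215900-5424=210476; balance=502262-210476=291786
20. interest=⌊291786·108/10000⌋=3151; principal=215900-3151=212749; balance=291786-212749=79037
21. interest=⌊79037·108/10000⌋=853; principal=min(215900-853,79037)=79037; balance=79037-79037=0

1 42428 173472 3755126
2 40555 175345 3579781
3 38661 177239 3402542
4 36747 179153 3223389
5 34812 181088 3042301
6 32856 183044 2859257
7 30879 185021 2674236
8 28881 187019 2487217
9 26861 189039 2298178
10 24820 191080 2107098
11 22756 193144 1913954
12 20670 195230 1718724
13 18562 197338 1521386
14 16430 199470 1321916
15 14276 201624 1120292
16 12099 203801 916491
17 9898 206002 710489
18 7673 208227 502262
19 5424 210476 291786
20 3151 212749 79037
21 853 79037 0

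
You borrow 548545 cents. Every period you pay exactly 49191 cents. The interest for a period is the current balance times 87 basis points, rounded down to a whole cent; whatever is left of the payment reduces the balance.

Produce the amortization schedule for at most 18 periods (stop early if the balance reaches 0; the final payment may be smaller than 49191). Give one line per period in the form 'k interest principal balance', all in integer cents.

1. interest=⌊548545·87/10000⌋=4772; principal=49191-4772=44419; balance=548545-44419=504126
2. interest=⌊504126·87/10000⌋=4385; principal=49191-4385=44806; balance=504126-44806=459320
3. interest=⌊459320·87/10000⌋=3996; principal=49191-3996=45195; balance=459320-45195=414125
4. interest=⌊414125·87/10000⌋=3602; principal=49191-3602=45589; balance=414125-45589=368536
5. interest=⌊368536·87/10000⌋=3206; principal=49191-3206=45985; balance=368536-45985=322551
6. interest=⌊322551·87/10000⌋=2806; principal=49191-2806=46385; balance=322551-46385=276166
7. interest=⌊276166·87/10000⌋=2402; principal=49191-2402=46789; balance=276166-46789=229377
8. interest=⌊229377·87/10000⌋=1995; principal=49191-1995=47196; balance=229377-47196=182181
9. interest=⌊182181·87/10000⌋=1584; principal=49191-1584=47607; balance=182181-47607=134574
10. interest=⌊134574·87/10000⌋=1170; principal=49191-1170=48021; balance=134574-48021=86553
11. interest=⌊86553·87/10000⌋=753; principal=49191-753=48438; balance=86553-48438=38115
12. interest=⌊38115·87/10000⌋=331; principal=min(49191-331,38115)=38115; balance=38115-38115=0

1 4772 44419 504126
2 4385 44806 459320
3 3996 45195 414125
4 3602 45589 368536
5 3206 45985 322551
6 2806 46385 276166
7 2402 46789 229377
8 1995 47196 182181
9 1584 47607 134574
10 1170 48021 86553
11 753 48438 38115
12 331 38115 0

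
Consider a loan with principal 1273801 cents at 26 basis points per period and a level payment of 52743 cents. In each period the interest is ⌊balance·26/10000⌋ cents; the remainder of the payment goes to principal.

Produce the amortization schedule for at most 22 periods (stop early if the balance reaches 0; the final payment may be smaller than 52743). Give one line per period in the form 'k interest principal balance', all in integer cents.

1. interest=⌊1273801·26/10000⌋=3311; principal=52743-3311=49432; balance=1273801-49432=1224369
2. interest=⌊1224369·26/10000⌋=3183; principal=52743-3183=49560; balance=1224369-49560=1174809
3. interest=⌊1174809·26/10000⌋=3054; principal=52743-3054=49689; balance=1174809-49689=1125120
4. interest=⌊1125120·26/10000⌋=2925; principal=52743-2925=49818; balance=1125120-49818=1075302
5. interest=⌊1075302·26/10000⌋=2795; principal=52743-2795=49948; balance=1075302-49948=1025354
6. interest=⌊1025354·26/10000⌋=2665; principal=52743-2665=50078; balance=1025354-50078=975276
7. interest=⌊975276·26/10000⌋=2535; principal=52743-2535=50208; balance=975276-50208=925068
8. interest=⌊925068·26/10000⌋=2405; principal=52743-2405=50338; balance=925068-50338=874730
9. interest=⌊874730·26/10000⌋=2274; principal=52743-2274=50469; balance=874730-50469=824261
10. interest=⌊824261·26/10000⌋=2143; principal=52743-2143=50600; balance=824261-50600=773661
11. interest=⌊773661·26/10000⌋=2011; principal=52743-2011=50732; balance=773661-50732=722929
12. interest=⌊722929·26/10000⌋=1879; principal=52743-1879=50864; balance=722929-50864=672065
13. interest=⌊672065·26/10000⌋=1747; principal=52743-1747=50996; balance=672065-50996=621069
14. interest=⌊621069·26/10000⌋=1614; principal=52743-1614=51129; balance=621069-51129=569940
15. interest=⌊569940·26/10000⌋=1481; principal=52743-1481=51262; balance=569940-51262=518678
16. interest=⌊518678·26/10000⌋=1348; principal=52743-1348=51395; balance=518678-51395=467283
17. interest=⌊467283·26/10000⌋=1214; principal=52743-1214=51529; balance=467283-51529=415754
18. interest=⌊415754·26/10000⌋=1080; principal=52743-1080=51663; balance=415754-51663=364091
19. interest=⌊364091·26/10000⌋=946; principal=52743-946=51797; balance=364091-51797=312294
20. interest=⌊312294·26/10000⌋=811; principal=52743-811=51932; balance=312294-51932=260362
21. interest=⌊260362·26/10000⌋=676; principal=52743-676=52067; balance=260362-52067=208295
22. interest=⌊208295·26/10000⌋=541; principal=52743-541=52202; balance=208295-52202=156093

1 3311 49432 1224369
2 3183 49560 1174809
3 3054 49689 1125120
4 2925 49818 1075302
5 2795 49948 1025354
6 2665 50078 975276
7 2535 50208 925068
8 2405 50338 874730
9 2274 50469 824261
10 2143 50600 773661
11 2011 50732 722929
12 1879 50864 672065
13 1747 50996 621069
14 1614 51129 569940
15 1481 51262 518678
16 1348 51395 467283
17 1214 51529 415754
18 1080 51663 364091
19 946 51797 312294
20 811 51932 260362
21 676 52067 208295
22 541 52202 156093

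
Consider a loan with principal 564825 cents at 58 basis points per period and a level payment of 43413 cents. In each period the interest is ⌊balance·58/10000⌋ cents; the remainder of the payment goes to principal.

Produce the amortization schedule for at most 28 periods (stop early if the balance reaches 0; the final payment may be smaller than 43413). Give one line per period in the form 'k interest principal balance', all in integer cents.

1 3275 40138 524687
2 3043 40370 484317
3 2809 40604 443713
4 2573 40840 402873
5 2336 41077 361796
6 2098 41315 320481
7 1858 41555 278926
8 1617 41796 237130
9 1375 42038 195092
10 1131 42282 152810
11 886 42527 110283
12 639 42774 67509
13 391 43022 24487
14 142 24487 0

1. interest=⌊564825·58/10000⌋=3275; principal=43413-3275=40138; balance=564825-40138=524687
2. interest=⌊524687·58/10000⌋=3043; principal=43413-3043=40370; balance=524687-40370=484317
3. interest=⌊484317·58/10000⌋=2809; principal=43413-2809=40604; balance=484317-40604=443713
4. interest=⌊443713·58/10000⌋=2573; principal=43413-2573=40840; balance=443713-40840=402873
5. interest=⌊402873·58/10000⌋=2336; principal=43413-2336=41077; balance=402873-41077=361796
6. interest=⌊361796·58/10000⌋=2098; principal=43413-2098=41315; balance=361796-41315=320481
7. interest=⌊320481·58/10000⌋=1858; principal=43413-1858=41555; balance=320481-41555=278926
8. interest=⌊278926·58/10000⌋=1617; principal=43413-1617=41796; balance=278926-41796=237130
9. interest=⌊237130·58/10000⌋=1375; principal=43413-1375=42038; balance=237130-42038=195092
10. interest=⌊195092·58/10000⌋=1131; principal=43413-1131=42282; balance=195092-42282=152810
11. interest=⌊152810·58/10000⌋=886; principal=43413-886=42527; balance=152810-42527=110283
12. interest=⌊110283·58/10000⌋=639; principal=43413-639=42774; balance=110283-42774=67509
13. interest=⌊67509·58/10000⌋=391; principal=43413-391=43022; balance=67509-43022=24487
14. interest=⌊24487·58/10000⌋=142; principal=min(43413-142,24487)=24487; balance=24487-24487=0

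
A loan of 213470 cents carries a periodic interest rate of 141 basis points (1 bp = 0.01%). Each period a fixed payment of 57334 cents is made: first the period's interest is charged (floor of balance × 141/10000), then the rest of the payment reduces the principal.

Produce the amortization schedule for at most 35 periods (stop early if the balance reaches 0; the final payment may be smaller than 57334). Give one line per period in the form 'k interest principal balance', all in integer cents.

1. interest=⌊213470·141/10000⌋=3009; principal=57334-3009=54325; balance=213470-54325=159145
2. interest=⌊159145·141/10000⌋=2243; principal=57334-2243=55091; balance=159145-55091=104054
3. interest=⌊104054·141/10000⌋=1467; principal=57334-1467=55867; balance=104054-55867=48187
4. interest=⌊48187·141/10000⌋=679; principal=min(57334-679,48187)=48187; balance=48187-48187=0

1 3009 54325 159145
2 2243 55091 104054
3 1467 55867 48187
4 679 48187 0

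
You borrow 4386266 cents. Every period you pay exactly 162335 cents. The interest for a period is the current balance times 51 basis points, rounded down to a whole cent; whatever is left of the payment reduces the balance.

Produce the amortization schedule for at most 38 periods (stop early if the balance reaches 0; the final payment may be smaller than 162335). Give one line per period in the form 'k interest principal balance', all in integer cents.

1. interest=⌊4386266·51/10000⌋=22369; principal=162335-22369=139966; balance=4386266-139966=4246300
2. interest=⌊4246300·51/10000⌋=21656; principal=162335-21656=140679; balance=4246300-140679=4105621
3. interest=⌊4105621·51/10000⌋=20938; principal=162335-20938=141397; balance=4105621-141397=3964224
4. interest=⌊3964224·51/10000⌋=20217; principal=162335-20217=142118; balance=3964224-142118=3822106
5. interest=⌊3822106·51/10000⌋=19492; principal=162335-19492=142843; balance=3822106-142843=3679263
6. interest=⌊3679263·51/10000⌋=18764; principal=162335-18764=143571; balance=3679263-143571=3535692
7. interest=⌊3535692·51/10000⌋=18032; principal=162335-18032=144303; balance=3535692-144303=3391389
8. interest=⌊3391389·51/10000⌋=17296; principal=162335-17296=145039; balance=3391389-145039=3246350
9. interest=⌊3246350·51/10000⌋=16556; principal=162335-16556=145779; balance=3246350-145779=3100571
10. interest=⌊3100571·51/10000⌋=15812; principal=162335-15812=146523; balance=3100571-146523=2954048
11. interest=⌊2954048·51/10000⌋=15065; principal=162335-15065=147270; balance=2954048-147270=2806778
12. interest=⌊2806778·51/10000⌋=14314; principal=162335-14314=148021; balance=2806778-148021=2658757
13. interest=⌊2658757·51/10000⌋=13559; principal=162335-13559=148776; balance=2658757-148776=2509981
14. interest=⌊2509981·51/10000⌋=12800; principal=162335-12800=149535; balance=2509981-149535=2360446
15. interest=⌊2360446·51/10000⌋=12038; principal=162335-12038=150297; balance=2360446-150297=2210149
16. interest=⌊2210149·51/10000⌋=11271; principal=162335-11271=151064; balance=2210149-151064=2059085
17. interest=⌊2059085·51/10000⌋=10501; principal=162335-10501=151834; balance=2059085-151834=1907251
18. interest=⌊1907251·51/10000⌋=9726; principal=162335-9726=152609; balance=1907251-152609=1754642
19. interest=⌊1754642·51/10000⌋=8948; principal=162335-8948=153387; balance=1754642-153387=1601255
20. interest=⌊1601255·51/10000⌋=8166; principal=162335-8166=154169; balance=1601255-154169=1447086
21. interest=⌊1447086·51/10000⌋=7380; principal=162335-7380=154955; balance=1447086-154955=1292131
22. interest=⌊1292131·51/10000⌋=6589; principal=162335-6589=155746; balance=1292131-155746=1136385
23. interest=⌊1136385·51/10000⌋=5795; principal=162335-5795=156540; balance=1136385-156540=979845
24. interest=⌊979845·51/10000⌋=4997; principal=162335-4997=157338; balance=979845-157338=822507
25. interest=⌊822507·51/10000⌋=4194; principal=162335-4194=158141; balance=822507-158141=664366
26. interest=⌊664366·51/10000⌋=3388; principal=162335-3388=158947; balance=664366-158947=505419
27. interest=⌊505419·51/10000⌋=2577; principal=162335-2577=159758; balance=505419-159758=345661
28. interest=⌊345661·51/10000⌋=1762; principal=162335-1762=160573; balance=345661-160573=185088
29. interest=⌊185088·51/10000⌋=943; principal=162335-943=161392; balance=185088-161392=23696
30. interest=⌊23696·51/10000⌋=120; principal=min(162335-120,23696)=23696; balance=23696-23696=0

1 22369 139966 4246300
2 21656 140679 4105621
3 20938 141397 3964224
4 20217 142118 3822106
5 19492 142843 3679263
6 18764 143571 3535692
7 18032 144303 3391389
8 17296 145039 3246350
9 16556 145779 3100571
10 15812 146523 2954048
11 15065 147270 2806778
12 14314 148021 2658757
13 13559 148776 2509981
14 12800 149535 2360446
15 12038 150297 2210149
16 11271 151064 2059085
17 10501 151834 1907251
18 9726 152609 1754642
19 8948 153387 1601255
20 8166 154169 1447086
21 7380 154955 1292131
22 6589 155746 1136385
23 5795 156540 979845
24 4997 157338 822507
25 4194 158141 664366
26 3388 158947 505419
27 2577 159758 345661
28 1762 160573 185088
29 943 161392 23696
30 120 23696 0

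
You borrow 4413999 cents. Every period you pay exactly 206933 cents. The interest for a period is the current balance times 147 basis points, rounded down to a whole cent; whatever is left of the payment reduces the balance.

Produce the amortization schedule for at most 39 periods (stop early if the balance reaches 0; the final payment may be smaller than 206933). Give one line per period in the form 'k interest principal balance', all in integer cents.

1. interest=⌊4413999·147/10000⌋=64885; principal=206933-64885=142048; balance=4413999-142048=4271951
2. interest=⌊4271951·147/10000⌋=62797; principal=206933-62797=144136; balance=4271951-144136=4127815
3. interest=⌊4127815·147/10000⌋=60678; principal=206933-60678=146255; balance=4127815-146255=3981560
4. interest=⌊3981560·147/10000⌋=58528; principal=206933-58528=148405; balance=3981560-148405=3833155
5. interest=⌊3833155·147/10000⌋=56347; principal=206933-56347=150586; balance=3833155-150586=3682569
6. interest=⌊3682569·147/10000⌋=54133; principal=206933-54133=152800; balance=3682569-152800=3529769
7. interest=⌊3529769·147/10000⌋=51887; principal=206933-51887=155046; balance=3529769-155046=3374723
8. interest=⌊3374723·147/10000⌋=49608; principal=206933-49608=157325; balance=3374723-157325=3217398
9. interest=⌊3217398·147/10000⌋=47295; principal=206933-47295=159638; balance=3217398-159638=3057760
10. interest=⌊3057760·147/10000⌋=44949; principal=206933-44949=161984; balance=3057760-161984=2895776
11. interest=⌊2895776·147/10000⌋=42567; principal=206933-42567=164366; balance=2895776-164366=2731410
12. interest=⌊2731410·147/10000⌋=40151; principal=206933-40151=166782; balance=2731410-166782=2564628
13. interest=⌊2564628·147/10000⌋=37700; principal=206933-37700=169233; balance=2564628-169233=2395395
14. interest=⌊2395395·147/10000⌋=35212; principal=206933-35212=171721; balance=2395395-171721=2223674
15. interest=⌊2223674·147/10000⌋=32688; principal=206933-32688=174245; balance=2223674-174245=2049429
16. interest=⌊2049429·147/10000⌋=30126; principal=206933-30126=176807; balance=2049429-176807=1872622
17. interest=⌊1872622·147/10000⌋=27527; principal=206933-27527=179406; balance=1872622-179406=1693216
18. interest=⌊1693216·147/10000⌋=24890; principal=206933-24890=182043; balance=1693216-182043=1511173
19. interest=⌊1511173·147/10000⌋=22214; principal=206933-22214=184719; balance=1511173-184719=1326454
20. interest=⌊1326454·147/10000⌋=19498; principal=206933-19498=187435; balance=1326454-187435=1139019
21. interest=⌊1139019·147/10000⌋=16743; principal=206933-16743=190190; balance=1139019-190190=948829
22. interest=⌊948829·147/10000⌋=13947; principal=206933-13947=192986; balance=948829-192986=755843
23. interest=⌊755843·147/10000⌋=11110; principal=206933-11110=195823; balance=755843-195823=560020
24. interest=⌊560020·147/10000⌋=8232; principal=206933-8232=198701; balance=560020-198701=361319
25. interest=⌊361319·147/10000⌋=5311; principal=206933-5311=201622; balance=361319-201622=159697
26. interest=⌊159697·147/10000⌋=2347; principal=min(206933-2347,159697)=159697; balance=159697-159697=0

1 64885 142048 4271951
2 62797 144136 4127815
3 60678 146255 3981560
4 58528 148405 3833155
5 56347 150586 3682569
6 54133 152800 3529769
7 51887 155046 3374723
8 49608 157325 3217398
9 47295 159638 3057760
10 44949 161984 2895776
11 42567 164366 2731410
12 40151 166782 2564628
13 37700 169233 2395395
14 35212 171721 2223674
15 32688 174245 2049429
16 30126 176807 1872622
17 27527 179406 1693216
18 24890 182043 1511173
19 22214 184719 1326454
20 19498 187435 1139019
21 16743 190190 948829
22 13947 192986 755843
23 11110 195823 560020
24 8232 198701 361319
25 5311 201622 159697
26 2347 159697 0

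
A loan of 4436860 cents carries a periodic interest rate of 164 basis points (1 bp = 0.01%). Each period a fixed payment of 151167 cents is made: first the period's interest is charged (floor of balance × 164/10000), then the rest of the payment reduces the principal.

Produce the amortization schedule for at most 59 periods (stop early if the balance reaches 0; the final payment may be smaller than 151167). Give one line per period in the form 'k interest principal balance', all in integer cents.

1. interest=⌊4436860·164/10000⌋=72764; principal=151167-72764=78403; balance=4436860-78403=4358457
2. interest=⌊4358457·164/10000⌋=71478; principal=151167-71478=79689; balance=4358457-79689=4278768
3. interest=⌊4278768·164/10000⌋=70171; principal=151167-70171=80996; balance=4278768-80996=4197772
4. interest=⌊4197772·164/10000⌋=68843; principal=151167-68843=82324; balance=4197772-82324=4115448
5. interest=⌊4115448·164/10000⌋=67493; principal=151167-67493=83674; balance=4115448-83674=4031774
6. interest=⌊4031774·164/10000⌋=66121; principal=151167-66121=85046; balance=4031774-85046=3946728
7. interest=⌊3946728·164/10000⌋=64726; principal=151167-64726=86441; balance=3946728-86441=3860287
8. interest=⌊3860287·164/10000⌋=63308; principal=151167-63308=87859; balance=3860287-87859=3772428
9. interest=⌊3772428·164/10000⌋=61867; principal=151167-61867=89300; balance=3772428-89300=3683128
10. interest=⌊3683128·164/10000⌋=60403; principal=151167-60403=90764; balance=3683128-90764=3592364
11. interest=⌊3592364·164/10000⌋=58914; principal=151167-58914=92253; balance=3592364-92253=3500111
12. interest=⌊3500111·164/10000⌋=57401; principal=151167-57401=93766; balance=3500111-93766=3406345
13. interest=⌊3406345·164/10000⌋=55864; principal=151167-55864=95303; balance=3406345-95303=3311042
14. interest=⌊3311042·164/10000⌋=54301; principal=151167-54301=96866; balance=3311042-96866=3214176
15. interest=⌊3214176·164/10000⌋=52712; principal=151167-52712=98455; balance=3214176-98455=3115721
16. interest=⌊3115721·164/10000⌋=51097; principal=151167-51097=100070; balance=3115721-100070=3015651
17. interest=⌊3015651·164/10000⌋=49456; principal=151167-49456=101711; balance=3015651-101711=2913940
18. interest=⌊2913940·164/10000⌋=47788; principal=151167-47788=103379; balance=2913940-103379=2810561
19. interest=⌊2810561·164/10000⌋=46093; principal=151167-46093=105074; balance=2810561-105074=2705487
20. interest=⌊2705487·164/10000⌋=44369; principal=151167-44369=106798; balance=2705487-106798=2598689
21. interest=⌊2598689·164/10000⌋=42618; principal=151167-42618=108549; balance=2598689-108549=2490140
22. interest=⌊2490140·164/10000⌋=40838; principal=151167-40838=110329; balance=2490140-110329=2379811
23. interest=⌊2379811·164/10000⌋=39028; principal=151167-39028=112139; balance=2379811-112139=2267672
24. interest=⌊2267672·164/10000⌋=37189; principal=151167-37189=113978; balance=2267672-113978=2153694
25. interest=⌊2153694·164/10000⌋=35320; principal=151167-35320=115847; balance=2153694-115847=2037847
26. interest=⌊2037847·164/10000⌋=33420; principal=151167-33420=117747; balance=2037847-117747=1920100
27. interest=⌊1920100·164/10000⌋=31489; principal=151167-31489=119678; balance=1920100-119678=1800422
28. interest=⌊1800422·164/10000⌋=29526; principal=151167-29526=121641; balance=1800422-121641=1678781
29. interest=⌊1678781·164/10000⌋=27532; principal=151167-27532=123635; balance=1678781-123635=1555146
30. interest=⌊1555146·164/10000⌋=25504; principal=151167-25504=125663; balance=1555146-125663=1429483
31. interest=⌊1429483·164/10000⌋=23443; principal=151167-23443=127724; balance=1429483-127724=1301759
32. interest=⌊1301759·164/10000⌋=21348; principal=151167-21348=129819; balance=1301759-129819=1171940
33. interest=⌊1171940·164/10000⌋=19219; principal=151167-19219=131948; balance=1171940-131948=1039992
34. interest=⌊1039992·164/10000⌋=17055; principal=151167-17055=134112; balance=1039992-134112=905880
35. interest=⌊905880·164/10000⌋=14856; principal=151167-14856=136311; balance=905880-136311=769569
36. interest=⌊769569·164/10000⌋=12620; principal=151167-12620=138547; balance=769569-138547=631022
37. interest=⌊631022·164/10000⌋=10348; principal=151167-10348=140819; balance=631022-140819=490203
38. interest=⌊490203·164/10000⌋=8039; principal=151167-8039=143128; balance=490203-143128=347075
39. interest=⌊347075·164/10000⌋=5692; principal=151167-5692=145475; balance=347075-145475=201600
40. interest=⌊201600·164/10000⌋=3306; principal=151167-3306=147861; balance=201600-147861=53739
41. interest=⌊53739·164/10000⌋=881; principal=min(151167-881,53739)=53739; balance=53739-53739=0

1 72764 78403 4358457
2 71478 79689 4278768
3 70171 80996 4197772
4 68843 82324 4115448
5 67493 83674 4031774
6 66121 85046 3946728
7 64726 86441 3860287
8 63308 87859 3772428
9 61867 89300 3683128
10 60403 90764 3592364
11 58914 92253 3500111
12 57401 93766 3406345
13 55864 95303 3311042
14 54301 96866 3214176
15 52712 98455 3115721
16 51097 100070 3015651
17 49456 101711 2913940
18 47788 103379 2810561
19 46093 105074 2705487
20 44369 106798 2598689
21 42618 108549 2490140
22 40838 110329 2379811
23 39028 112139 2267672
24 37189 113978 2153694
25 35320 115847 2037847
26 33420 117747 1920100
27 31489 119678 1800422
28 29526 121641 1678781
29 27532 123635 1555146
30 25504 125663 1429483
31 23443 127724 1301759
32 21348 129819 1171940
33 19219 131948 1039992
34 17055 134112 905880
35 14856 136311 769569
36 12620 138547 631022
37 10348 140819 490203
38 8039 143128 347075
39 5692 145475 201600
40 3306 147861 53739
41 881 53739 0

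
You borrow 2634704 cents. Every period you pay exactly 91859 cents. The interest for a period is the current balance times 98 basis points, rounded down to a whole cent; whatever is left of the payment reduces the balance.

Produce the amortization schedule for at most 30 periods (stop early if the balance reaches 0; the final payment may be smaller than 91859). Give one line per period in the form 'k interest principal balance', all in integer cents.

1. interest=⌊2634704·98/10000⌋=25820; principal=91859-25820=66039; balance=2634704-66039=2568665
2. interest=⌊2568665·98/10000⌋=25172; principal=91859-25172=66687; balance=2568665-66687=2501978
3. interest=⌊2501978·98/10000⌋=24519; principal=91859-24519=67340; balance=2501978-67340=2434638
4. interest=⌊2434638·98/10000⌋=23859; principal=91859-23859=68000; balance=2434638-68000=2366638
5. interest=⌊2366638·98/10000⌋=23193; principal=91859-23193=68666; balance=2366638-68666=2297972
6. interest=⌊2297972·98/10000⌋=22520; principal=91859-22520=69339; balance=2297972-69339=2228633
7. interest=⌊2228633·98/10000⌋=21840; principal=91859-21840=70019; balance=2228633-70019=2158614
8. interest=⌊2158614·98/10000⌋=21154; principal=91859-21154=70705; balance=2158614-70705=2087909
9. interest=⌊2087909·98/10000⌋=20461; principal=91859-20461=71398; balance=2087909-71398=2016511
10. interest=⌊2016511·98/10000⌋=19761; principal=91859-19761=72098; balance=2016511-72098=1944413
11. interest=⌊1944413·98/10000⌋=19055; principal=91859-19055=72804; balance=1944413-72804=1871609
12. interest=⌊1871609·98/10000⌋=18341; principal=91859-18341=73518; balance=1871609-73518=1798091
13. interest=⌊1798091·98/10000⌋=17621; principal=91859-17621=74238; balance=1798091-74238=1723853
14. interest=⌊1723853·98/10000⌋=16893; principal=91859-16893=74966; balance=1723853-74966=1648887
15. interest=⌊1648887·98/10000⌋=16159; principal=91859-16159=75700; balance=1648887-75700=1573187
16. interest=⌊1573187·98/10000⌋=15417; principal=91859-15417=76442; balance=1573187-76442=1496745
17. interest=⌊1496745·98/10000⌋=14668; principal=91859-14668=77191; balance=1496745-77191=1419554
18. interest=⌊1419554·98/10000⌋=13911; principal=91859-13911=77948; balance=1419554-77948=1341606
19. interest=⌊1341606·98/10000⌋=13147; principal=91859-13147=78712; balance=1341606-78712=1262894
20. interest=⌊1262894·98/10000⌋=12376; principal=91859-12376=79483; balance=1262894-79483=1183411
21. interest=⌊1183411·98/10000⌋=11597; principal=91859-11597=80262; balance=1183411-80262=1103149
22. interest=⌊1103149·98/10000⌋=10810; principal=91859-10810=81049; balance=1103149-81049=1022100
23. interest=⌊1022100·98/10000⌋=10016; principal=91859-10016=81843; balance=1022100-81843=940257
24. interest=⌊940257·98/10000⌋=9214; principal=91859-9214=82645; balance=940257-82645=857612
25. interest=⌊857612·98/10000⌋=8404; principal=91859-8404=83455; balance=857612-83455=774157
26. interest=⌊774157·98/10000⌋=7586; principal=91859-7586=84273; balance=774157-84273=689884
27. interest=⌊689884·98/10000⌋=6760; principal=91859-6760=85099; balance=689884-85099=604785
28. interest=⌊604785·98/10000⌋=5926; principal=91859-5926=85933; balance=604785-85933=518852
29. interest=⌊518852·98/10000⌋=5084; principal=91859-5084=86775; balance=518852-86775=432077
30. interest=⌊432077·98/10000⌋=4234; principal=91859-4234=87625; balance=432077-87625=344452

1 25820 66039 2568665
2 25172 66687 2501978
3 24519 67340 2434638
4 23859 68000 2366638
5 23193 68666 2297972
6 22520 69339 2228633
7 21840 70019 2158614
8 21154 70705 2087909
9 20461 71398 2016511
10 19761 72098 1944413
11 19055 72804 1871609
12 18341 73518 1798091
13 17621 74238 1723853
14 16893 74966 1648887
15 16159 75700 1573187
16 15417 76442 1496745
17 14668 77191 1419554
18 13911 77948 1341606
19 13147 78712 1262894
20 12376 79483 1183411
21 11597 80262 1103149
22 10810 81049 1022100
23 10016 81843 940257
24 9214 82645 857612
25 8404 83455 774157
26 7586 84273 689884
27 6760 85099 604785
28 5926 85933 518852
29 5084 86775 432077
30 4234 87625 344452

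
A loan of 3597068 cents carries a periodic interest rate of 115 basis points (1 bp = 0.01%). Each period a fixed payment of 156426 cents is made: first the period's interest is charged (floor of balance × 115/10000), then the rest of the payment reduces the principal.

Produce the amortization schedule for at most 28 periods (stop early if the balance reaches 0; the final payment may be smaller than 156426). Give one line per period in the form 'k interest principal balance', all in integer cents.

1 41366 115060 3482008
2 40043 116383 3365625
3 38704 117722 3247903
4 37350 119076 3128827
5 35981 120445 3008382
6 34596 121830 2886552
7 33195 123231 2763321
8 31778 124648 2638673
9 30344 126082 2512591
10 28894 127532 2385059
11 27428 128998 2256061
12 25944 130482 2125579
13 24444 131982 1993597
14 22926 133500 1860097
15 21391 135035 1725062
16 19838 136588 1588474
17 18267 138159 1450315
18 16678 139748 1310567
19 15071 141355 1169212
20 13445 142981 1026231
21 11801 144625 881606
22 10138 146288 735318
23 8456 147970 587348
24 6754 149672 437676
25 5033 151393 286283
26 3292 153134 133149
27 1531 133149 0

1. interest=⌊3597068·115/10000⌋=41366; principal=156426-41366=115060; balance=3597068-115060=3482008
2. interest=⌊3482008·115/10000⌋=40043; principal=156426-40043=116383; balance=3482008-116383=3365625
3. interest=⌊3365625·115/10000⌋=38704; principal=156426-38704=117722; balance=3365625-117722=3247903
4. interest=⌊3247903·115/10000⌋=37350; principal=156426-37350=119076; balance=3247903-119076=3128827
5. interest=⌊3128827·115/10000⌋=35981; principal=156426-35981=120445; balance=3128827-120445=3008382
6. interest=⌊3008382·115/10000⌋=34596; principal=156426-34596=121830; balance=3008382-121830=2886552
7. interest=⌊2886552·115/10000⌋=33195; principal=156426-33195=123231; balance=2886552-123231=2763321
8. interest=⌊2763321·115/10000⌋=31778; principal=156426-31778=124648; balance=2763321-124648=2638673
9. interest=⌊2638673·115/10000⌋=30344; principal=156426-30344=126082; balance=2638673-126082=2512591
10. interest=⌊2512591·115/10000⌋=28894; principal=156426-28894=127532; balance=2512591-127532=2385059
11. interest=⌊2385059·115/10000⌋=27428; principal=156426-27428=128998; balance=2385059-128998=2256061
12. interest=⌊2256061·115/10000⌋=25944; principal=156426-25944=130482; balance=2256061-130482=2125579
13. interest=⌊2125579·115/10000⌋=24444; principal=156426-24444=131982; balance=2125579-131982=1993597
14. interest=⌊1993597·115/10000⌋=22926; principal=156426-22926=133500; balance=1993597-133500=1860097
15. interest=⌊1860097·115/10000⌋=21391; principal=156426-21391=135035; balance=1860097-135035=1725062
16. interest=⌊1725062·115/10000⌋=19838; principal=156426-19838=136588; balance=1725062-136588=1588474
17. interest=⌊1588474·115/10000⌋=18267; principal=156426-18267=138159; balance=1588474-138159=1450315
18. interest=⌊1450315·115/10000⌋=16678; principal=156426-16678=139748; balance=1450315-139748=1310567
19. interest=⌊1310567·115/10000⌋=15071; principal=156426-15071=141355; balance=1310567-141355=1169212
20. interest=⌊1169212·115/10000⌋=13445; principal=156426-13445=142981; balance=1169212-142981=1026231
21. interest=⌊1026231·115/10000⌋=11801; principal=156426-11801=144625; balance=1026231-144625=881606
22. interest=⌊881606·115/10000⌋=10138; principal=156426-10138=146288; balance=881606-146288=735318
23. interest=⌊735318·115/10000⌋=8456; principal=156426-8456=147970; balance=735318-147970=587348
24. interest=⌊587348·115/10000⌋=6754; principal=156426-6754=149672; balance=587348-149672=437676
25. interest=⌊437676·115/10000⌋=5033; principal=156426-5033=151393; balance=437676-151393=286283
26. interest=⌊286283·115/10000⌋=3292; principal=156426-3292=153134; balance=286283-153134=133149
27. interest=⌊133149·115/10000⌋=1531; principal=min(156426-1531,133149)=133149; balance=133149-133149=0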